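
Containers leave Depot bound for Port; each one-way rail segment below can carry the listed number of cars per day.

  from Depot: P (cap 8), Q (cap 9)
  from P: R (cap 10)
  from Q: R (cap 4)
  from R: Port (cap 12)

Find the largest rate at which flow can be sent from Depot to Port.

Augment Depot→P→R→Port: bottleneck 8, flow now 8.
Augment Depot→Q→R→Port: bottleneck 4, flow now 12.
No augmenting path remains; maximum flow = 12.
In the residual graph, reachable from Depot: {Depot, Q}.
Min-cut edges: Depot→P (8), Q→R (4); capacity 8 + 4 = 12.
This cut is saturated, so no flow can exceed 12.

12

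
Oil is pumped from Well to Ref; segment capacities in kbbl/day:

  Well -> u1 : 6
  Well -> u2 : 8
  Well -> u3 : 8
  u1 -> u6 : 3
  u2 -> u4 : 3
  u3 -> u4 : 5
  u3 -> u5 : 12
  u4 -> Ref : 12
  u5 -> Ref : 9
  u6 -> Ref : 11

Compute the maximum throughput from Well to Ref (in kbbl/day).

Augment Well→u1→u6→Ref: bottleneck 3, flow now 3.
Augment Well→u2→u4→Ref: bottleneck 3, flow now 6.
Augment Well→u3→u4→Ref: bottleneck 5, flow now 11.
Augment Well→u3→u5→Ref: bottleneck 3, flow now 14.
No augmenting path remains; maximum flow = 14.
In the residual graph, reachable from Well: {Well, u1, u2}.
Min-cut edges: Well→u3 (8), u1→u6 (3), u2→u4 (3); capacity 8 + 3 + 3 = 14.
This cut is saturated, so no flow can exceed 14.

14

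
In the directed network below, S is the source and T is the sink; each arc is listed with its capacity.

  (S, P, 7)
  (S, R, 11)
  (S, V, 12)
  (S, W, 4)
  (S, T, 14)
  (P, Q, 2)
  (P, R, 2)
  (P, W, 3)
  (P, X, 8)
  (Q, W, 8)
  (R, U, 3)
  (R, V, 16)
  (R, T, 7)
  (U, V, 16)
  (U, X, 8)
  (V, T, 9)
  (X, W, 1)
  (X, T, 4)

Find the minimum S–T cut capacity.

Augment S→T: bottleneck 14, flow now 14.
Augment S→R→T: bottleneck 7, flow now 21.
Augment S→V→T: bottleneck 9, flow now 30.
Augment S→P→X→T: bottleneck 4, flow now 34.
No augmenting path remains; maximum flow = 34.
By max-flow min-cut, the minimum cut capacity equals the max flow.
In the residual graph, reachable from S: {S, P, Q, R, U, V, W, X}.
Min-cut edges: S→T (14), R→T (7), V→T (9), X→T (4); capacity 14 + 7 + 9 + 4 = 34.

34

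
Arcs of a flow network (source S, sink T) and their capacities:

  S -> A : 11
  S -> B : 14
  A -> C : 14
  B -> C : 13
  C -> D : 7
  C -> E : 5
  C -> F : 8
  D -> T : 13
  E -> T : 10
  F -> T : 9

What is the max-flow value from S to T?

20

Augment S→A→C→D→T: bottleneck 7, flow now 7.
Augment S→A→C→E→T: bottleneck 4, flow now 11.
Augment S→B→C→E→T: bottleneck 1, flow now 12.
Augment S→B→C→F→T: bottleneck 8, flow now 20.
No augmenting path remains; maximum flow = 20.
In the residual graph, reachable from S: {S, A, B, C}.
Min-cut edges: C→D (7), C→E (5), C→F (8); capacity 7 + 5 + 8 = 20.
This cut is saturated, so no flow can exceed 20.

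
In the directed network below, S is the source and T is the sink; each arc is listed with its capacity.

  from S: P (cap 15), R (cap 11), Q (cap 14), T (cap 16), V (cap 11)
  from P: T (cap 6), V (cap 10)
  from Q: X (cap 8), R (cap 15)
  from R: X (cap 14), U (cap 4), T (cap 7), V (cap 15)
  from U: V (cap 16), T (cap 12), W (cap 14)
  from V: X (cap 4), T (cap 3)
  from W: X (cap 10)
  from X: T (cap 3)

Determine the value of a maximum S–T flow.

Augment S→T: bottleneck 16, flow now 16.
Augment S→P→T: bottleneck 6, flow now 22.
Augment S→R→T: bottleneck 7, flow now 29.
Augment S→V→T: bottleneck 3, flow now 32.
Augment S→Q→X→T: bottleneck 3, flow now 35.
Augment S→R→U→T: bottleneck 4, flow now 39.
No augmenting path remains; maximum flow = 39.
In the residual graph, reachable from S: {S, P, Q, R, V, X}.
Min-cut edges: S→T (16), P→T (6), R→U (4), R→T (7), V→T (3), X→T (3); capacity 16 + 6 + 4 + 7 + 3 + 3 = 39.
This cut is saturated, so no flow can exceed 39.

39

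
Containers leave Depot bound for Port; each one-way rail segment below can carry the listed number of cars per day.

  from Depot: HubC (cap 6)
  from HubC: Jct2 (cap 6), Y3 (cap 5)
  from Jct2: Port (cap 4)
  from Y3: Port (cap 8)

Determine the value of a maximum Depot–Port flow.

6

Augment Depot→HubC→Jct2→Port: bottleneck 4, flow now 4.
Augment Depot→HubC→Y3→Port: bottleneck 2, flow now 6.
No augmenting path remains; maximum flow = 6.
In the residual graph, reachable from Depot: {Depot}.
Min-cut edges: Depot→HubC (6); capacity 6 = 6.
This cut is saturated, so no flow can exceed 6.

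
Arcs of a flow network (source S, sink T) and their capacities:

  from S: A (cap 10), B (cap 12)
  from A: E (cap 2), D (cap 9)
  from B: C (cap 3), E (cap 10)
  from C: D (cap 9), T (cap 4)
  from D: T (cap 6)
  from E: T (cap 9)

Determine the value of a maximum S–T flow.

18

Augment S→A→D→T: bottleneck 6, flow now 6.
Augment S→A→E→T: bottleneck 2, flow now 8.
Augment S→B→C→T: bottleneck 3, flow now 11.
Augment S→B→E→T: bottleneck 7, flow now 18.
No augmenting path remains; maximum flow = 18.
In the residual graph, reachable from S: {S, A, B, D, E}.
Min-cut edges: B→C (3), D→T (6), E→T (9); capacity 3 + 6 + 9 = 18.
This cut is saturated, so no flow can exceed 18.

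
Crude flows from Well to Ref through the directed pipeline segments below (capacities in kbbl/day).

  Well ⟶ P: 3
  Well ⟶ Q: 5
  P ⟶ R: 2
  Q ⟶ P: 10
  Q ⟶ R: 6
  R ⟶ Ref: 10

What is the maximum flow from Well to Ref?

Augment Well→P→R→Ref: bottleneck 2, flow now 2.
Augment Well→Q→R→Ref: bottleneck 5, flow now 7.
No augmenting path remains; maximum flow = 7.
In the residual graph, reachable from Well: {Well, P}.
Min-cut edges: Well→Q (5), P→R (2); capacity 5 + 2 = 7.
This cut is saturated, so no flow can exceed 7.

7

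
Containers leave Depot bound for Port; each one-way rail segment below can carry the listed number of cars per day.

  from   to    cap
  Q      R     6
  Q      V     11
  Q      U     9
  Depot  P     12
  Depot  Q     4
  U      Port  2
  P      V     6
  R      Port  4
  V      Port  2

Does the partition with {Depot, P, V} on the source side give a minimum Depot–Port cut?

Yes — it is a minimum cut (capacity 6).

Given cut capacity: 4 + 2 = 6.
Augment Depot→P→V→Port: bottleneck 2, flow now 2.
Augment Depot→Q→R→Port: bottleneck 4, flow now 6.
No augmenting path remains; maximum flow = 6.
Cut capacity 6 equals the max flow, so it is a minimum cut.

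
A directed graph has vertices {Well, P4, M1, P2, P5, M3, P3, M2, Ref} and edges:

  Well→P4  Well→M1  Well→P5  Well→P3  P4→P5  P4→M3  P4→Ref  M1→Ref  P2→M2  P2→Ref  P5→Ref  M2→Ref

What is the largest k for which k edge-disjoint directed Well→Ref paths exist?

3

Assign every edge capacity 1; by Menger, the answer equals the max flow.
Path Well→P4→Ref (+1); total 1.
Path Well→M1→Ref (+1); total 2.
Path Well→P5→Ref (+1); total 3.
No residual Well→Ref path; max flow = 3.
Certifying cut of size 3: {Well→M1, Well→P4, Well→P5}.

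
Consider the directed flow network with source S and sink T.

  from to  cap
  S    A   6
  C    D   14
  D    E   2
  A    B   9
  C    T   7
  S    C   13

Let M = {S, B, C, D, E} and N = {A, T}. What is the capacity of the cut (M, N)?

13

Edges leaving {S, B, C, D, E}: S→A (6), C→T (7).
Cut capacity = 6 + 7 = 13.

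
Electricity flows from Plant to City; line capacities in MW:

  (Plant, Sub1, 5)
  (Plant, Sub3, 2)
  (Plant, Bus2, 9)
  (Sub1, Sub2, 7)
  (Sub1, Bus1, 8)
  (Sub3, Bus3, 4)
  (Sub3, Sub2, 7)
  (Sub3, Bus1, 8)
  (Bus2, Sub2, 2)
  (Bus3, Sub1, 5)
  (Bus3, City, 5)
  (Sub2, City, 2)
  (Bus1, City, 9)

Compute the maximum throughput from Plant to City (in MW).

Augment Plant→Sub1→Sub2→City: bottleneck 2, flow now 2.
Augment Plant→Sub1→Bus1→City: bottleneck 3, flow now 5.
Augment Plant→Sub3→Bus3→City: bottleneck 2, flow now 7.
Augment Plant→Bus2→Sub2→Sub1→Bus1→City: bottleneck 2, flow now 9. (uses reverse residual edge)
No augmenting path remains; maximum flow = 9.
In the residual graph, reachable from Plant: {Plant, Bus2}.
Min-cut edges: Plant→Sub1 (5), Plant→Sub3 (2), Bus2→Sub2 (2); capacity 5 + 2 + 2 = 9.
This cut is saturated, so no flow can exceed 9.

9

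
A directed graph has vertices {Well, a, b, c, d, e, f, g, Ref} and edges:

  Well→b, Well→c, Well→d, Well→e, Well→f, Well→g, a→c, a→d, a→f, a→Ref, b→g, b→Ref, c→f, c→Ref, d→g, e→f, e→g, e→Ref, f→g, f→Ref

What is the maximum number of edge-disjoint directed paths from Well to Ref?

Assign every edge capacity 1; by Menger, the answer equals the max flow.
Path Well→b→Ref (+1); total 1.
Path Well→c→Ref (+1); total 2.
Path Well→e→Ref (+1); total 3.
Path Well→f→Ref (+1); total 4.
No residual Well→Ref path; max flow = 4.
Certifying cut of size 4: {Well→b, Well→c, Well→e, Well→f}.

4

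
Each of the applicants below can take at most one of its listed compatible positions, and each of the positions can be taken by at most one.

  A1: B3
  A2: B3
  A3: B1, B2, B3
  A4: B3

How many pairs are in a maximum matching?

Unit-capacity flow: source→left, listed edges, right→sink; max matching = max flow.
Augmenting path A1→B3 (+1); matched 1.
Augmenting path A3→B1 (+1); matched 2.
No augmenting path remains; maximum matching = 2.
König certificate: {A3, B3} is a vertex cover of size 2 (every listed pair touches it), so no matching can be larger.

2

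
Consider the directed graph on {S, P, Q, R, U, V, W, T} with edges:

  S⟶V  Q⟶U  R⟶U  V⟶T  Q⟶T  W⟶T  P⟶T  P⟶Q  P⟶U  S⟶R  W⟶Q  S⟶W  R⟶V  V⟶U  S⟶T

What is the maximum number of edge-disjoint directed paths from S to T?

3

Assign every edge capacity 1; by Menger, the answer equals the max flow.
Path S→T (+1); total 1.
Path S→V→T (+1); total 2.
Path S→W→T (+1); total 3.
No residual S→T path; max flow = 3.
Certifying cut of size 3: {S→T, S→W, V→T}.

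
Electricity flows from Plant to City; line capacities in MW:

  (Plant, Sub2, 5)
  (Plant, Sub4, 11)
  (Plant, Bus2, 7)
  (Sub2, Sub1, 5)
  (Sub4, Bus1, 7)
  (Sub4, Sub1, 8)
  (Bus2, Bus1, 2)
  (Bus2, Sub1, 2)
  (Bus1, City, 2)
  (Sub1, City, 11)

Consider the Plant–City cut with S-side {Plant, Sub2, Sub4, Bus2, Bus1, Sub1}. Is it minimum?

Yes — it is a minimum cut (capacity 13).

Given cut capacity: 2 + 11 = 13.
Augment Plant→Sub2→Sub1→City: bottleneck 5, flow now 5.
Augment Plant→Sub4→Bus1→City: bottleneck 2, flow now 7.
Augment Plant→Sub4→Sub1→City: bottleneck 6, flow now 13.
No augmenting path remains; maximum flow = 13.
Cut capacity 13 equals the max flow, so it is a minimum cut.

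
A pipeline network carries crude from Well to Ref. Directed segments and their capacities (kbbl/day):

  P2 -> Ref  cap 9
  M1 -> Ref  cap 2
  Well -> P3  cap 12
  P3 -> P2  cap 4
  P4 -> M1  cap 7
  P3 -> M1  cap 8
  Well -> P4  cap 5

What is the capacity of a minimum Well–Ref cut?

Augment Well→P3→M1→Ref: bottleneck 2, flow now 2.
Augment Well→P3→P2→Ref: bottleneck 4, flow now 6.
No augmenting path remains; maximum flow = 6.
By max-flow min-cut, the minimum cut capacity equals the max flow.
In the residual graph, reachable from Well: {Well, P3, P4, M1}.
Min-cut edges: P3→P2 (4), M1→Ref (2); capacity 4 + 2 = 6.

6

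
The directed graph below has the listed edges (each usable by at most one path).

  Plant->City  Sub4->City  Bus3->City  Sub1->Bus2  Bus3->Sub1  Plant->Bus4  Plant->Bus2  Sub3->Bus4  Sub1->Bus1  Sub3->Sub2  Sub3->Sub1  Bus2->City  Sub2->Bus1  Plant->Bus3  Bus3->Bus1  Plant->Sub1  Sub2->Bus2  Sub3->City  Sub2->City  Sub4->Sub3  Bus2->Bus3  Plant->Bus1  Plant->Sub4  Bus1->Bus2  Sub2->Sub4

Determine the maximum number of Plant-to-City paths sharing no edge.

4

Assign every edge capacity 1; by Menger, the answer equals the max flow.
Path Plant→City (+1); total 1.
Path Plant→Bus3→City (+1); total 2.
Path Plant→Sub4→City (+1); total 3.
Path Plant→Bus2→City (+1); total 4.
No residual Plant→City path; max flow = 4.
Certifying cut of size 4: {Bus2→City, Bus3→City, Plant→City, Plant→Sub4}.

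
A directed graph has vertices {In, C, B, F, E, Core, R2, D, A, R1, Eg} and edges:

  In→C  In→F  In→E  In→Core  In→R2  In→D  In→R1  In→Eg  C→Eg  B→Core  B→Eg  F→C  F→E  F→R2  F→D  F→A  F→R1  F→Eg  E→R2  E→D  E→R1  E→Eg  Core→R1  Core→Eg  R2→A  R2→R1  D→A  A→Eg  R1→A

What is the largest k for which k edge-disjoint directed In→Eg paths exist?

6

Assign every edge capacity 1; by Menger, the answer equals the max flow.
Path In→Eg (+1); total 1.
Path In→C→Eg (+1); total 2.
Path In→F→Eg (+1); total 3.
Path In→E→Eg (+1); total 4.
Path In→Core→Eg (+1); total 5.
Path In→R2→A→Eg (+1); total 6.
No residual In→Eg path; max flow = 6.
Certifying cut of size 6: {A→Eg, In→C, In→Core, In→E, In→Eg, In→F}.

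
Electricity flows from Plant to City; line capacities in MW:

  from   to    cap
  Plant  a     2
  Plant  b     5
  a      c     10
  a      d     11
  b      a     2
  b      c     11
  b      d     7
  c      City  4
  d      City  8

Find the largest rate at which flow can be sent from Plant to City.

7

Augment Plant→a→c→City: bottleneck 2, flow now 2.
Augment Plant→b→c→City: bottleneck 2, flow now 4.
Augment Plant→b→d→City: bottleneck 3, flow now 7.
No augmenting path remains; maximum flow = 7.
In the residual graph, reachable from Plant: {Plant}.
Min-cut edges: Plant→a (2), Plant→b (5); capacity 2 + 5 = 7.
This cut is saturated, so no flow can exceed 7.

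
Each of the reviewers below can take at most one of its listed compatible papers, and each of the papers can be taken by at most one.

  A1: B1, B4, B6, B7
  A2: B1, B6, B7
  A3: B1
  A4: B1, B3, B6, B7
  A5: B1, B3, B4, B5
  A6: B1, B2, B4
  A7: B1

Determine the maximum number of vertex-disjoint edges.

Unit-capacity flow: source→left, listed edges, right→sink; max matching = max flow.
Augmenting path A1→B1 (+1); matched 1.
Augmenting path A2→B6 (+1); matched 2.
Augmenting path A4→B3 (+1); matched 3.
Augmenting path A5→B4 (+1); matched 4.
Augmenting path A6→B2 (+1); matched 5.
Augmenting path A3→B1→A1→B7 (+1); matched 6.
No augmenting path remains; maximum matching = 6.
König certificate: {A1, A2, A4, A5, A6, B1} is a vertex cover of size 6 (every listed pair touches it), so no matching can be larger.

6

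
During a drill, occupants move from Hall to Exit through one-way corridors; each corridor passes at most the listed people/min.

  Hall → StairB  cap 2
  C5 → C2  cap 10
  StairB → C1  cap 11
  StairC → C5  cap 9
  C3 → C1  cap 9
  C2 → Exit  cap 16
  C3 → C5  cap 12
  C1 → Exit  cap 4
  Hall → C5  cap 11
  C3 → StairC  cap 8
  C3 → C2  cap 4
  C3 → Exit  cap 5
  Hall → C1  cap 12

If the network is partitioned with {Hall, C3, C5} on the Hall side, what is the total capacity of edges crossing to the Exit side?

Edges leaving {Hall, C3, C5}: Hall→StairB (2), Hall→C1 (12), C3→StairC (8), C3→C1 (9), C3→C2 (4), C3→Exit (5), C5→C2 (10).
Cut capacity = 2 + 12 + 8 + 9 + 4 + 5 + 10 = 50.

50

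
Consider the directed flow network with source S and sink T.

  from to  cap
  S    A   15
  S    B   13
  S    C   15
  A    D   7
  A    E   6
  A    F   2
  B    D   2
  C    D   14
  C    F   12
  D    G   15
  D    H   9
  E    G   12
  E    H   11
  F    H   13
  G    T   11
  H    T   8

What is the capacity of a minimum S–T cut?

Augment S→A→D→G→T: bottleneck 7, flow now 7.
Augment S→A→E→G→T: bottleneck 4, flow now 11.
Augment S→A→E→H→T: bottleneck 2, flow now 13.
Augment S→A→F→H→T: bottleneck 2, flow now 15.
Augment S→B→D→H→T: bottleneck 2, flow now 17.
Augment S→C→D→H→T: bottleneck 2, flow now 19.
No augmenting path remains; maximum flow = 19.
By max-flow min-cut, the minimum cut capacity equals the max flow.
In the residual graph, reachable from S: {S, A, B, C, D, E, F, G, H}.
Min-cut edges: G→T (11), H→T (8); capacity 11 + 8 = 19.

19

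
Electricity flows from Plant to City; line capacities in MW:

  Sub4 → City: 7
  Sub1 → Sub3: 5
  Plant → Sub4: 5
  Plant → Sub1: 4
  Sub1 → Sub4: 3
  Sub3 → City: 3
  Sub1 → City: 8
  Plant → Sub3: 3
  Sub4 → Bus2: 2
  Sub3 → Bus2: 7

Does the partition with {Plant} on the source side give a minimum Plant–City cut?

Yes — it is a minimum cut (capacity 12).

Given cut capacity: 4 + 5 + 3 = 12.
Augment Plant→Sub1→City: bottleneck 4, flow now 4.
Augment Plant→Sub4→City: bottleneck 5, flow now 9.
Augment Plant→Sub3→City: bottleneck 3, flow now 12.
No augmenting path remains; maximum flow = 12.
Cut capacity 12 equals the max flow, so it is a minimum cut.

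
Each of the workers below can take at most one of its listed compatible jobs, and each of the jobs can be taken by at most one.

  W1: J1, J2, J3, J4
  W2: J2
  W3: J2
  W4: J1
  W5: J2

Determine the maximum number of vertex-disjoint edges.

3

Unit-capacity flow: source→left, listed edges, right→sink; max matching = max flow.
Augmenting path W1→J1 (+1); matched 1.
Augmenting path W2→J2 (+1); matched 2.
Augmenting path W4→J1→W1→J3 (+1); matched 3.
No augmenting path remains; maximum matching = 3.
König certificate: {W1, W4, J2} is a vertex cover of size 3 (every listed pair touches it), so no matching can be larger.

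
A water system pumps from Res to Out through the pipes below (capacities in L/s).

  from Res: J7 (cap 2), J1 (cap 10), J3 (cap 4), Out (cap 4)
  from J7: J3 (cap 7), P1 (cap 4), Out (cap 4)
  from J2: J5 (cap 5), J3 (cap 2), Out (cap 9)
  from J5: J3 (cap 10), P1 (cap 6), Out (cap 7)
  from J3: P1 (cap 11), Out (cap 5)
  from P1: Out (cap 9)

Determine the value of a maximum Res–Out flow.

Augment Res→Out: bottleneck 4, flow now 4.
Augment Res→J7→Out: bottleneck 2, flow now 6.
Augment Res→J3→Out: bottleneck 4, flow now 10.
No augmenting path remains; maximum flow = 10.
In the residual graph, reachable from Res: {Res, J1}.
Min-cut edges: Res→J7 (2), Res→J3 (4), Res→Out (4); capacity 2 + 4 + 4 = 10.
This cut is saturated, so no flow can exceed 10.

10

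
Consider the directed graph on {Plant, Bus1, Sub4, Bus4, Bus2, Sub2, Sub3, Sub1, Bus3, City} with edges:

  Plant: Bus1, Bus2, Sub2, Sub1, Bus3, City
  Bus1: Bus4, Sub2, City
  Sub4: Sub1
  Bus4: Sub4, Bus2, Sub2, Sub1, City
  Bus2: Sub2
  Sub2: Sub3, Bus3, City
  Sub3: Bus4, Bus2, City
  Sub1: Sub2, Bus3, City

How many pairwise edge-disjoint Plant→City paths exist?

5

Assign every edge capacity 1; by Menger, the answer equals the max flow.
Path Plant→City (+1); total 1.
Path Plant→Bus1→City (+1); total 2.
Path Plant→Sub2→City (+1); total 3.
Path Plant→Sub1→City (+1); total 4.
Path Plant→Bus2→Sub2→Sub3→City (+1); total 5.
No residual Plant→City path; max flow = 5.
Certifying cut of size 5: {Plant→Bus1, Plant→Bus2, Plant→City, Plant→Sub1, Plant→Sub2}.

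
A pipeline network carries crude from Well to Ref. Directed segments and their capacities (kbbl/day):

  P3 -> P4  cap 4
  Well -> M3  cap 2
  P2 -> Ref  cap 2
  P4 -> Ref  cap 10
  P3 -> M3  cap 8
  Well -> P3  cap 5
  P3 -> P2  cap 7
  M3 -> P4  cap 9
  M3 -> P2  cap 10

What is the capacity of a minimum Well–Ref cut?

Augment Well→M3→P2→Ref: bottleneck 2, flow now 2.
Augment Well→P3→P4→Ref: bottleneck 4, flow now 6.
Augment Well→P3→M3→P4→Ref: bottleneck 1, flow now 7.
No augmenting path remains; maximum flow = 7.
By max-flow min-cut, the minimum cut capacity equals the max flow.
In the residual graph, reachable from Well: {Well}.
Min-cut edges: Well→M3 (2), Well→P3 (5); capacity 2 + 5 = 7.

7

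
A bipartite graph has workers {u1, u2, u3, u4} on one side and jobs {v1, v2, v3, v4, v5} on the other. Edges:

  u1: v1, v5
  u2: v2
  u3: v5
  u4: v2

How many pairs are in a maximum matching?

Unit-capacity flow: source→left, listed edges, right→sink; max matching = max flow.
Augmenting path u1→v1 (+1); matched 1.
Augmenting path u2→v2 (+1); matched 2.
Augmenting path u3→v5 (+1); matched 3.
No augmenting path remains; maximum matching = 3.
König certificate: {u1, u3, v2} is a vertex cover of size 3 (every listed pair touches it), so no matching can be larger.

3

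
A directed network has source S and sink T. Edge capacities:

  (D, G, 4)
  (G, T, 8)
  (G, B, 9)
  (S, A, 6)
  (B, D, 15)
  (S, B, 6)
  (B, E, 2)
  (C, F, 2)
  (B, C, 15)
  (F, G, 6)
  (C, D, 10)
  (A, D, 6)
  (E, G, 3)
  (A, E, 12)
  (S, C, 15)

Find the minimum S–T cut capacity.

Augment S→A→D→G→T: bottleneck 4, flow now 4.
Augment S→A→E→G→T: bottleneck 2, flow now 6.
Augment S→B→E→G→T: bottleneck 1, flow now 7.
Augment S→C→F→G→T: bottleneck 1, flow now 8.
No augmenting path remains; maximum flow = 8.
By max-flow min-cut, the minimum cut capacity equals the max flow.
In the residual graph, reachable from S: {S, A, B, C, D, E, F, G}.
Min-cut edges: G→T (8); capacity 8 = 8.

8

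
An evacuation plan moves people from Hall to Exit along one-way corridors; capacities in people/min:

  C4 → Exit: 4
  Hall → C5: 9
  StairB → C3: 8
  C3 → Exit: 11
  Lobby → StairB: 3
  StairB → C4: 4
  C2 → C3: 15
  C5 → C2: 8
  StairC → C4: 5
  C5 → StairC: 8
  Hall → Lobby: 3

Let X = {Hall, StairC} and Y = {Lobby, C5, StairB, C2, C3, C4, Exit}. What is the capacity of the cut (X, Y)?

17

Edges leaving {Hall, StairC}: Hall→Lobby (3), Hall→C5 (9), StairC→C4 (5).
Cut capacity = 3 + 9 + 5 = 17.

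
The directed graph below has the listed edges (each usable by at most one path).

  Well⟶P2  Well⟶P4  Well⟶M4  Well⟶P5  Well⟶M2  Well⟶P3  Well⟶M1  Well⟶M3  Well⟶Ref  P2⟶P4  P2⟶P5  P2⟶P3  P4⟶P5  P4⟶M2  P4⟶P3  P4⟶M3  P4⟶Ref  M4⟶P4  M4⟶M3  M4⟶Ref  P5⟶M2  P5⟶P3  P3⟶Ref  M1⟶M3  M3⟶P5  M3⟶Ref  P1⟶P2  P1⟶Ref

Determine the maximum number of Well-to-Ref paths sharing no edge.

5

Assign every edge capacity 1; by Menger, the answer equals the max flow.
Path Well→Ref (+1); total 1.
Path Well→P4→Ref (+1); total 2.
Path Well→M4→Ref (+1); total 3.
Path Well→P3→Ref (+1); total 4.
Path Well→M3→Ref (+1); total 5.
No residual Well→Ref path; max flow = 5.
Certifying cut of size 5: {M3→Ref, P3→Ref, P4→Ref, Well→M4, Well→Ref}.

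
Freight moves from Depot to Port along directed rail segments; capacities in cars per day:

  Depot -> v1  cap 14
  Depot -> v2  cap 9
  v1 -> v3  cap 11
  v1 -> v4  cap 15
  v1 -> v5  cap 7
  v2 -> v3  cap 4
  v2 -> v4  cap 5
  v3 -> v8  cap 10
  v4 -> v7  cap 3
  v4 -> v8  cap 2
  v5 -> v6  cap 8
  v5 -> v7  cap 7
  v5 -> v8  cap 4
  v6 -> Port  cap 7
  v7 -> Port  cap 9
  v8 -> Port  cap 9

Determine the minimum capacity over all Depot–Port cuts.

19

Augment Depot→v1→v3→v8→Port: bottleneck 9, flow now 9.
Augment Depot→v1→v4→v7→Port: bottleneck 3, flow now 12.
Augment Depot→v1→v5→v6→Port: bottleneck 2, flow now 14.
Augment Depot→v2→v3→v1→v5→v6→Port: bottleneck 4, flow now 18. (uses reverse residual edge)
Augment Depot→v2→v4→v1→v5→v6→Port: bottleneck 1, flow now 19. (uses reverse residual edge)
No augmenting path remains; maximum flow = 19.
By max-flow min-cut, the minimum cut capacity equals the max flow.
In the residual graph, reachable from Depot: {Depot, v1, v2, v3, v4, v8}.
Min-cut edges: v1→v5 (7), v4→v7 (3), v8→Port (9); capacity 7 + 3 + 9 = 19.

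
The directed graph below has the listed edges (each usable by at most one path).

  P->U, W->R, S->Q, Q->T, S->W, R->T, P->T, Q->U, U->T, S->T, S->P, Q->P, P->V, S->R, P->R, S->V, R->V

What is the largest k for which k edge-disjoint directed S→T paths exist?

Assign every edge capacity 1; by Menger, the answer equals the max flow.
Path S→T (+1); total 1.
Path S→P→T (+1); total 2.
Path S→Q→T (+1); total 3.
Path S→R→T (+1); total 4.
No residual S→T path; max flow = 4.
Certifying cut of size 4: {R→T, S→P, S→Q, S→T}.

4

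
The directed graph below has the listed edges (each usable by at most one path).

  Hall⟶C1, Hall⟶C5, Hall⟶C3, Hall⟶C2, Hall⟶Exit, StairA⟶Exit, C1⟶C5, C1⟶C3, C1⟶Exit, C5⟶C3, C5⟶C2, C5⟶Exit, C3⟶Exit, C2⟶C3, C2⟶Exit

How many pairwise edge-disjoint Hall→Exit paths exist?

5

Assign every edge capacity 1; by Menger, the answer equals the max flow.
Path Hall→Exit (+1); total 1.
Path Hall→C1→Exit (+1); total 2.
Path Hall→C5→Exit (+1); total 3.
Path Hall→C3→Exit (+1); total 4.
Path Hall→C2→Exit (+1); total 5.
No residual Hall→Exit path; max flow = 5.
Certifying cut of size 5: {Hall→C1, Hall→C2, Hall→C3, Hall→C5, Hall→Exit}.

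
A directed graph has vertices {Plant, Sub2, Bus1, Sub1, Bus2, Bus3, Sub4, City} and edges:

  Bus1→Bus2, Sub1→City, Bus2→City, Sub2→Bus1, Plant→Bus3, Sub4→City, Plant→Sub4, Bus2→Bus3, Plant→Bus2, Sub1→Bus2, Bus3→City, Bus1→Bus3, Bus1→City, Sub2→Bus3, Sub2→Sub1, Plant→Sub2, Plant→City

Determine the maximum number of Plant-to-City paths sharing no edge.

Assign every edge capacity 1; by Menger, the answer equals the max flow.
Path Plant→City (+1); total 1.
Path Plant→Bus2→City (+1); total 2.
Path Plant→Bus3→City (+1); total 3.
Path Plant→Sub4→City (+1); total 4.
Path Plant→Sub2→Bus1→City (+1); total 5.
No residual Plant→City path; max flow = 5.
Certifying cut of size 5: {Plant→Bus2, Plant→Bus3, Plant→City, Plant→Sub2, Plant→Sub4}.

5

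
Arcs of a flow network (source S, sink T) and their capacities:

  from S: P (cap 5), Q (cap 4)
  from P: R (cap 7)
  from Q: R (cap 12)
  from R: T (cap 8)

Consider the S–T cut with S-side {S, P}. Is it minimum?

No — its capacity is 11, but the minimum cut has capacity 8.

Given cut capacity: 4 + 7 = 11.
Augment S→P→R→T: bottleneck 5, flow now 5.
Augment S→Q→R→T: bottleneck 3, flow now 8.
No augmenting path remains; maximum flow = 8.
In the residual graph, reachable from S: {S, P, Q, R}.
Min-cut edges: R→T (8); capacity 8 = 8.
Cut capacity 11 exceeds the max flow 8, so it is not minimum.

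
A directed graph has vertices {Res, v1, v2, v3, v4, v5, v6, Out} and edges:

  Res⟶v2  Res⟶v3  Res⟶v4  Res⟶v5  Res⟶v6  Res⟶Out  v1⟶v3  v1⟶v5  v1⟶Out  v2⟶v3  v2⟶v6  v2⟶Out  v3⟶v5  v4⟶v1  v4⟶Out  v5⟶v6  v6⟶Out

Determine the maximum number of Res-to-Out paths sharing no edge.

Assign every edge capacity 1; by Menger, the answer equals the max flow.
Path Res→Out (+1); total 1.
Path Res→v2→Out (+1); total 2.
Path Res→v4→Out (+1); total 3.
Path Res→v6→Out (+1); total 4.
No residual Res→Out path; max flow = 4.
Certifying cut of size 4: {Res→Out, Res→v2, Res→v4, v6→Out}.

4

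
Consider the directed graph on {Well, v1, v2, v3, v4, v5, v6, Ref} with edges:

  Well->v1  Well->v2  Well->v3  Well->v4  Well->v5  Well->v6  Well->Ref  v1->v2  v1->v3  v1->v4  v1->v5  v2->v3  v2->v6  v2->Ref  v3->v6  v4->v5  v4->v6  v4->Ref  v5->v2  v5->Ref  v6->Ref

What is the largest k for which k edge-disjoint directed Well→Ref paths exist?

Assign every edge capacity 1; by Menger, the answer equals the max flow.
Path Well→Ref (+1); total 1.
Path Well→v2→Ref (+1); total 2.
Path Well→v4→Ref (+1); total 3.
Path Well→v5→Ref (+1); total 4.
Path Well→v6→Ref (+1); total 5.
No residual Well→Ref path; max flow = 5.
Certifying cut of size 5: {Well→Ref, v2→Ref, v4→Ref, v5→Ref, v6→Ref}.

5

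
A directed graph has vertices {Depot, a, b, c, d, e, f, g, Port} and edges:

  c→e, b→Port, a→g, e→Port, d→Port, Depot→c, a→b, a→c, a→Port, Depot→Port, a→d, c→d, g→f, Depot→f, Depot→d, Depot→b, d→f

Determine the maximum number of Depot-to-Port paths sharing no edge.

Assign every edge capacity 1; by Menger, the answer equals the max flow.
Path Depot→Port (+1); total 1.
Path Depot→b→Port (+1); total 2.
Path Depot→d→Port (+1); total 3.
Path Depot→c→e→Port (+1); total 4.
No residual Depot→Port path; max flow = 4.
Certifying cut of size 4: {Depot→Port, Depot→b, Depot→c, Depot→d}.

4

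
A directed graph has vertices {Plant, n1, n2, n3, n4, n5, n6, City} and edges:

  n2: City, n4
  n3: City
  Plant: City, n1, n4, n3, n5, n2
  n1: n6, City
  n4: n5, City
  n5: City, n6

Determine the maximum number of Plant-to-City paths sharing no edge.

6

Assign every edge capacity 1; by Menger, the answer equals the max flow.
Path Plant→City (+1); total 1.
Path Plant→n1→City (+1); total 2.
Path Plant→n2→City (+1); total 3.
Path Plant→n3→City (+1); total 4.
Path Plant→n4→City (+1); total 5.
Path Plant→n5→City (+1); total 6.
No residual Plant→City path; max flow = 6.
Certifying cut of size 6: {Plant→City, Plant→n1, Plant→n2, Plant→n3, Plant→n4, Plant→n5}.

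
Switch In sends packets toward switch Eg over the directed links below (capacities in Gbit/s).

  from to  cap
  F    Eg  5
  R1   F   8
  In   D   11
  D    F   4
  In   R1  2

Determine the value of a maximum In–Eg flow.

Augment In→D→F→Eg: bottleneck 4, flow now 4.
Augment In→R1→F→Eg: bottleneck 1, flow now 5.
No augmenting path remains; maximum flow = 5.
In the residual graph, reachable from In: {In, D, R1, F}.
Min-cut edges: F→Eg (5); capacity 5 = 5.
This cut is saturated, so no flow can exceed 5.

5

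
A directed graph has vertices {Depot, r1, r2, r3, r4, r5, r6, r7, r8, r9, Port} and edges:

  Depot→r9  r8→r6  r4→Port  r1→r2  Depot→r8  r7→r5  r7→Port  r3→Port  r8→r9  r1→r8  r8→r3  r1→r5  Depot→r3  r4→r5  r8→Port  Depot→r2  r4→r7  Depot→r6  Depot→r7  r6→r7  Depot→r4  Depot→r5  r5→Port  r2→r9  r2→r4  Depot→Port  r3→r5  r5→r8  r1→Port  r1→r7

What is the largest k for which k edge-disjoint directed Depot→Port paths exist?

Assign every edge capacity 1; by Menger, the answer equals the max flow.
Path Depot→Port (+1); total 1.
Path Depot→r3→Port (+1); total 2.
Path Depot→r4→Port (+1); total 3.
Path Depot→r5→Port (+1); total 4.
Path Depot→r7→Port (+1); total 5.
Path Depot→r8→Port (+1); total 6.
No residual Depot→Port path; max flow = 6.
Certifying cut of size 6: {Depot→Port, r3→Port, r4→Port, r5→Port, r7→Port, r8→Port}.

6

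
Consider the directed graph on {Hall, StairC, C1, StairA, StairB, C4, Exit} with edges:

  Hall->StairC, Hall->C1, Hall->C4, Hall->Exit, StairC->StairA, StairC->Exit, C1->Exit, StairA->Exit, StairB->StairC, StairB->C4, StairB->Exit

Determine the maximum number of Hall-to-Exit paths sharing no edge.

3

Assign every edge capacity 1; by Menger, the answer equals the max flow.
Path Hall→Exit (+1); total 1.
Path Hall→StairC→Exit (+1); total 2.
Path Hall→C1→Exit (+1); total 3.
No residual Hall→Exit path; max flow = 3.
Certifying cut of size 3: {Hall→C1, Hall→Exit, Hall→StairC}.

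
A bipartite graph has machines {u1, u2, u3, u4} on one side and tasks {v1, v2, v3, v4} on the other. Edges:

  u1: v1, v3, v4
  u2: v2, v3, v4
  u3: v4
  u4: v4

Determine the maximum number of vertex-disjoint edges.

3

Unit-capacity flow: source→left, listed edges, right→sink; max matching = max flow.
Augmenting path u1→v1 (+1); matched 1.
Augmenting path u2→v2 (+1); matched 2.
Augmenting path u3→v4 (+1); matched 3.
No augmenting path remains; maximum matching = 3.
König certificate: {u1, u2, v4} is a vertex cover of size 3 (every listed pair touches it), so no matching can be larger.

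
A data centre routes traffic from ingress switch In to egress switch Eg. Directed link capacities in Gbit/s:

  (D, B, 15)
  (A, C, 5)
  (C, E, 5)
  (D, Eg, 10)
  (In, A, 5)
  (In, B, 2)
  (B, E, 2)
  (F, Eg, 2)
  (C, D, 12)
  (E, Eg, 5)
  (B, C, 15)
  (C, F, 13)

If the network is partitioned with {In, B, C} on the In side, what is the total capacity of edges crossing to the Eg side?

37

Edges leaving {In, B, C}: In→A (5), B→E (2), C→D (12), C→E (5), C→F (13).
Cut capacity = 5 + 2 + 12 + 5 + 13 = 37.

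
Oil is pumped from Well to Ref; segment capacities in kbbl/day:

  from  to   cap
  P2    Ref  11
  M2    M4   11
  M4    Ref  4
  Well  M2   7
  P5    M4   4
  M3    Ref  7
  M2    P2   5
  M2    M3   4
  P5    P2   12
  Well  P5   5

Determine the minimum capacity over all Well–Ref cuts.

12

Augment Well→P5→P2→Ref: bottleneck 5, flow now 5.
Augment Well→M2→M3→Ref: bottleneck 4, flow now 9.
Augment Well→M2→P2→Ref: bottleneck 3, flow now 12.
No augmenting path remains; maximum flow = 12.
By max-flow min-cut, the minimum cut capacity equals the max flow.
In the residual graph, reachable from Well: {Well}.
Min-cut edges: Well→P5 (5), Well→M2 (7); capacity 5 + 7 = 12.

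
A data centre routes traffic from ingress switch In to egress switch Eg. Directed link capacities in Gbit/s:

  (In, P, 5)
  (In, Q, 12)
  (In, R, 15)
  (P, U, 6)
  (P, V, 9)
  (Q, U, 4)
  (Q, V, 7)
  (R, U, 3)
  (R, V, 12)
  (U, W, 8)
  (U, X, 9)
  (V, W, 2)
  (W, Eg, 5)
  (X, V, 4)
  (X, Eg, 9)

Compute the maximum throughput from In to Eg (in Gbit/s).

14

Augment In→P→U→W→Eg: bottleneck 5, flow now 5.
Augment In→Q→U→X→Eg: bottleneck 4, flow now 9.
Augment In→R→U→X→Eg: bottleneck 3, flow now 12.
Augment In→Q→V→W→U→X→Eg: bottleneck 2, flow now 14. (uses reverse residual edge)
No augmenting path remains; maximum flow = 14.
In the residual graph, reachable from In: {In, Q, R, V}.
Min-cut edges: In→P (5), Q→U (4), R→U (3), V→W (2); capacity 5 + 4 + 3 + 2 = 14.
This cut is saturated, so no flow can exceed 14.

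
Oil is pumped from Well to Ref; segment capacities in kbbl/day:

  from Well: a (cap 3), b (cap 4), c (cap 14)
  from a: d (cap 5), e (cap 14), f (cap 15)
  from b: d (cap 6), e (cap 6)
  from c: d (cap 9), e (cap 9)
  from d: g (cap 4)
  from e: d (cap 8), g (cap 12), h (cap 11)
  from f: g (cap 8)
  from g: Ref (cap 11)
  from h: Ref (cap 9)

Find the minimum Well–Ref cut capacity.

20

Augment Well→a→d→g→Ref: bottleneck 3, flow now 3.
Augment Well→b→d→g→Ref: bottleneck 1, flow now 4.
Augment Well→b→e→g→Ref: bottleneck 3, flow now 7.
Augment Well→c→e→g→Ref: bottleneck 4, flow now 11.
Augment Well→c→e→h→Ref: bottleneck 5, flow now 16.
Augment Well→c→d→a→e→h→Ref: bottleneck 3, flow now 19. (uses reverse residual edge)
Augment Well→c→d→b→e→h→Ref: bottleneck 1, flow now 20. (uses reverse residual edge)
No augmenting path remains; maximum flow = 20.
By max-flow min-cut, the minimum cut capacity equals the max flow.
In the residual graph, reachable from Well: {Well, c, d}.
Min-cut edges: Well→a (3), Well→b (4), c→e (9), d→g (4); capacity 3 + 4 + 9 + 4 = 20.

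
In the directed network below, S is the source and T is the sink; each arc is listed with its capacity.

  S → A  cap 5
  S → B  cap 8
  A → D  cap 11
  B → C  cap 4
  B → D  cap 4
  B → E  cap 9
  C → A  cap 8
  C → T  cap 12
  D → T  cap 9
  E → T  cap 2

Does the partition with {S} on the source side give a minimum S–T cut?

Given cut capacity: 5 + 8 = 13.
Augment S→A→D→T: bottleneck 5, flow now 5.
Augment S→B→C→T: bottleneck 4, flow now 9.
Augment S→B→D→T: bottleneck 4, flow now 13.
No augmenting path remains; maximum flow = 13.
Cut capacity 13 equals the max flow, so it is a minimum cut.

Yes — it is a minimum cut (capacity 13).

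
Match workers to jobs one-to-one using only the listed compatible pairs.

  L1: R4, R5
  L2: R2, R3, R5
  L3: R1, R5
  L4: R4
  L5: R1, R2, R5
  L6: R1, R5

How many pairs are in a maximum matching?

Unit-capacity flow: source→left, listed edges, right→sink; max matching = max flow.
Augmenting path L1→R4 (+1); matched 1.
Augmenting path L2→R2 (+1); matched 2.
Augmenting path L3→R1 (+1); matched 3.
Augmenting path L5→R5 (+1); matched 4.
Augmenting path L6→R5→L5→R2→L2→R3 (+1); matched 5.
No augmenting path remains; maximum matching = 5.
König certificate: {L2, L5, R1, R4, R5} is a vertex cover of size 5 (every listed pair touches it), so no matching can be larger.

5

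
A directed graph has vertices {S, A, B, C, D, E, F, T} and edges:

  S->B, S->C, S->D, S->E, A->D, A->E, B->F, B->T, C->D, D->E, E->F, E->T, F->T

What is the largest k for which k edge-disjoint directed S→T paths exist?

3

Assign every edge capacity 1; by Menger, the answer equals the max flow.
Path S→B→T (+1); total 1.
Path S→E→T (+1); total 2.
Path S→D→E→F→T (+1); total 3.
No residual S→T path; max flow = 3.
Certifying cut of size 3: {D→E, S→B, S→E}.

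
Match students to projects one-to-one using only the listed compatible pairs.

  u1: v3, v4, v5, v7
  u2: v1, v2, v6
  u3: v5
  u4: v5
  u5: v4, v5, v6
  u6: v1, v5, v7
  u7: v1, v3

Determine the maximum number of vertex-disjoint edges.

Unit-capacity flow: source→left, listed edges, right→sink; max matching = max flow.
Augmenting path u1→v3 (+1); matched 1.
Augmenting path u2→v1 (+1); matched 2.
Augmenting path u3→v5 (+1); matched 3.
Augmenting path u5→v4 (+1); matched 4.
Augmenting path u6→v7 (+1); matched 5.
Augmenting path u7→v1→u2→v2 (+1); matched 6.
No augmenting path remains; maximum matching = 6.
König certificate: {u1, u2, u5, u6, u7, v5} is a vertex cover of size 6 (every listed pair touches it), so no matching can be larger.

6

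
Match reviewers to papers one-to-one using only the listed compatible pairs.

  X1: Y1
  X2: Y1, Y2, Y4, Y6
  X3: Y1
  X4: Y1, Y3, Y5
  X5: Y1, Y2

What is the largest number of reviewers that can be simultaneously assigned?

4

Unit-capacity flow: source→left, listed edges, right→sink; max matching = max flow.
Augmenting path X1→Y1 (+1); matched 1.
Augmenting path X2→Y2 (+1); matched 2.
Augmenting path X4→Y3 (+1); matched 3.
Augmenting path X5→Y2→X2→Y4 (+1); matched 4.
No augmenting path remains; maximum matching = 4.
König certificate: {X2, X4, X5, Y1} is a vertex cover of size 4 (every listed pair touches it), so no matching can be larger.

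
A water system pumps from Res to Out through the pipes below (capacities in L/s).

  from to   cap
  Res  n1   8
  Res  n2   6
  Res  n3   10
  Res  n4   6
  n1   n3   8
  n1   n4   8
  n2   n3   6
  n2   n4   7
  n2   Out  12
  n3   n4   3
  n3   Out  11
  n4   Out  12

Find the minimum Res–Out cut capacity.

Augment Res→n2→Out: bottleneck 6, flow now 6.
Augment Res→n3→Out: bottleneck 10, flow now 16.
Augment Res→n4→Out: bottleneck 6, flow now 22.
Augment Res→n1→n3→Out: bottleneck 1, flow now 23.
Augment Res→n1→n4→Out: bottleneck 6, flow now 29.
No augmenting path remains; maximum flow = 29.
By max-flow min-cut, the minimum cut capacity equals the max flow.
In the residual graph, reachable from Res: {Res, n1, n3, n4}.
Min-cut edges: Res→n2 (6), n3→Out (11), n4→Out (12); capacity 6 + 11 + 12 = 29.

29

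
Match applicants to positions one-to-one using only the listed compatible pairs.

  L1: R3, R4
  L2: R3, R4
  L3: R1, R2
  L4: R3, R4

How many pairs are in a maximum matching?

Unit-capacity flow: source→left, listed edges, right→sink; max matching = max flow.
Augmenting path L1→R3 (+1); matched 1.
Augmenting path L2→R4 (+1); matched 2.
Augmenting path L3→R1 (+1); matched 3.
No augmenting path remains; maximum matching = 3.
König certificate: {L3, R3, R4} is a vertex cover of size 3 (every listed pair touches it), so no matching can be larger.

3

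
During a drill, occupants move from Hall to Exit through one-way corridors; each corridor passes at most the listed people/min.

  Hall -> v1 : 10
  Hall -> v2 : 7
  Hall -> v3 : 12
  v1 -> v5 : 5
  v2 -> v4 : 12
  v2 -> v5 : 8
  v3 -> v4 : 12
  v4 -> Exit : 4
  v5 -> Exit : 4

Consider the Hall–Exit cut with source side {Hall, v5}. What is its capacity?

Edges leaving {Hall, v5}: Hall→v1 (10), Hall→v2 (7), Hall→v3 (12), v5→Exit (4).
Cut capacity = 10 + 7 + 12 + 4 = 33.

33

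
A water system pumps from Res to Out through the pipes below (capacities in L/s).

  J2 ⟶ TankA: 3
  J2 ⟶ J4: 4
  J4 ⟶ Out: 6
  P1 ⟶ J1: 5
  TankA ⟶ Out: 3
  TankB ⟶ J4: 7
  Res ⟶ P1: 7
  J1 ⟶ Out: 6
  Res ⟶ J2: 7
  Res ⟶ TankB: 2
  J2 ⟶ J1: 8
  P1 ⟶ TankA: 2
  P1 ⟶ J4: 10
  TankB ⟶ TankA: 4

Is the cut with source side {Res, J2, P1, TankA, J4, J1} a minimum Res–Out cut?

No — its capacity is 17, but the minimum cut has capacity 15.

Given cut capacity: 2 + 3 + 6 + 6 = 17.
Augment Res→TankB→TankA→Out: bottleneck 2, flow now 2.
Augment Res→J2→TankA→Out: bottleneck 1, flow now 3.
Augment Res→J2→J4→Out: bottleneck 4, flow now 7.
Augment Res→J2→J1→Out: bottleneck 2, flow now 9.
Augment Res→P1→J4→Out: bottleneck 2, flow now 11.
Augment Res→P1→J1→Out: bottleneck 4, flow now 15.
No augmenting path remains; maximum flow = 15.
In the residual graph, reachable from Res: {Res, TankB, J2, P1, TankA, J4, J1}.
Min-cut edges: TankA→Out (3), J4→Out (6), J1→Out (6); capacity 3 + 6 + 6 = 15.
Cut capacity 17 exceeds the max flow 15, so it is not minimum.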